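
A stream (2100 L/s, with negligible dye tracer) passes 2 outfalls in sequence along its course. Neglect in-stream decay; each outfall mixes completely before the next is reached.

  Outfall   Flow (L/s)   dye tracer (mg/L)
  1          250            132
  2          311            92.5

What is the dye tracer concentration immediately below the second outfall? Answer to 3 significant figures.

Below outfall 1: Q → 2350 L/s, C = (2100·0 + 250.0·132.0)/2350 = 14.04 mg/L.
Below outfall 2: Q → 2661 L/s, C = (2350·14.04 + 311.0·92.50)/2661 = 23.21 mg/L.

23.2 mg/L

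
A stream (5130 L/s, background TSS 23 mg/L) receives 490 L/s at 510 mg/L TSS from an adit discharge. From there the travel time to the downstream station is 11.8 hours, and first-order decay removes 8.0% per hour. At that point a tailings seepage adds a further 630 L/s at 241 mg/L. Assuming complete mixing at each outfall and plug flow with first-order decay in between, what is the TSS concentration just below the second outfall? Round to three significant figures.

Mixed concentration C = ΣQC/ΣQ = (5130·23.00 + 490.0·510.0) / 5620 = 367900/5620 = 65.46 mg/L; combined flow 5620 L/s.
8.0%/h lost → k = −ln(1 − 0.08) = 0.08338 h⁻¹.
Applying C = C₀e^(−kt): 65.46 × 0.3738 = 24.47 mg/L.
Second outfall: C = (5620·24.47 + 630.0·241.0)/6250 = 46.30 mg/L.

46.3 mg/L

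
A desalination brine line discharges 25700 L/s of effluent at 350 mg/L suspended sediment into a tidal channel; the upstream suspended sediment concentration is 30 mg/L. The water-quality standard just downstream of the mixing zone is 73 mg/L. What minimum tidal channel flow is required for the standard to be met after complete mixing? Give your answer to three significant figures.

Set C_mix = 73: (Q·30.00 + 25700·350.0) / (Q + 25700) = 73
→ Q = 25700·(350.0 − 73)/(73 − 30.00) = 165600 L/s.

166000 L/s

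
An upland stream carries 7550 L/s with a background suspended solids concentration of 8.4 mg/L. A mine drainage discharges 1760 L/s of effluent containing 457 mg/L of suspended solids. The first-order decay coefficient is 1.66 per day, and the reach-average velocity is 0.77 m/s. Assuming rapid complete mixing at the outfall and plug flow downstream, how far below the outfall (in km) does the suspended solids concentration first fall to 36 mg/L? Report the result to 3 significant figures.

Mixed concentration C = ΣQC/ΣQ = (7550·8.400 + 1760·457.0) / 9310 = 867700/9310 = 93.21 mg/L.
Set 93.21·exp(−k·t) = 36 → t = ln(93.21/36)/k = 49510 s = 13.75 h.
Distance = v·t = 0.77·49510 = 38120 m = 38.12 km.

38.1 km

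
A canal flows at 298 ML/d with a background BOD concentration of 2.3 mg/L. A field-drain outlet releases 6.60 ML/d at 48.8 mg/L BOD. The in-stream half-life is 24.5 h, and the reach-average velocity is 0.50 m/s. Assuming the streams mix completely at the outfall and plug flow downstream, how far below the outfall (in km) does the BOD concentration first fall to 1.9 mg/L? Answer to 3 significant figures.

After mixing, C = (298.0·2.300 + 6.600·48.80) / 304.6 = 1007/304.6 = 3.308 mg/L.
Half-life 24.5 h → k = ln 2 / 24.5 = 0.02829 h⁻¹ = 0.6790 d⁻¹.
Set 3.308·exp(−k·t) = 1.9 → t = ln(3.308/1.9)/k = 70540 s = 19.59 h.
Distance = v·t = 0.50·70540 = 35270 m = 35.27 km.

35.3 km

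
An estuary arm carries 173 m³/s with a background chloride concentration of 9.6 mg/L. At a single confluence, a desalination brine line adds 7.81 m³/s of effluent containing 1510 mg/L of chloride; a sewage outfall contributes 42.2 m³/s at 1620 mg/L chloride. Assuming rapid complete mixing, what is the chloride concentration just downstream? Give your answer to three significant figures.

367 mg/L

Mass balance: C = (173.0·9.600 + 7.810·1510 + 42.20·1620) / 223.0 = 81820/223.0 = 366.9 mg/L.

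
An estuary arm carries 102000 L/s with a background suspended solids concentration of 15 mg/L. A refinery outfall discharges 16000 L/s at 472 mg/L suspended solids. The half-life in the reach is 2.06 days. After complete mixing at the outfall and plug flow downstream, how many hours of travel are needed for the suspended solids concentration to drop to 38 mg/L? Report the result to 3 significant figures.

Mass balance: C = (102000·15.00 + 16000·472.0) / 118000 = 9082000/118000 = 76.97 mg/L.
Half-life 2.06 d → k = ln 2 / 2.06 = 0.3365 d⁻¹.
76.97·exp(−k·t) = 38 → t = ln(76.97/38)/k = 181200 s = 50.34 h.

50.3 h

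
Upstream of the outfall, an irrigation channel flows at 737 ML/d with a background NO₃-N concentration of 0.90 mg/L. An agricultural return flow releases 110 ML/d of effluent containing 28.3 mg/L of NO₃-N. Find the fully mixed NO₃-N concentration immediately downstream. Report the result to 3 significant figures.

Mixed concentration C = ΣQC/ΣQ = (737.0·0.9000 + 110.0·28.30) / 847.0 = 3776/847.0 = 4.458 mg/L.

4.46 mg/L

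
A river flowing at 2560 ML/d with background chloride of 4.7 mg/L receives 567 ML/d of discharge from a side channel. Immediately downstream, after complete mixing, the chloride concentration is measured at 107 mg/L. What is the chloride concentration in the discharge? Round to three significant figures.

Mass balance: 2560·4.700 + 567.0·Cₑ = 3127·107.0
→ Cₑ = (3127·107.0 − 2560·4.700) / 567.0 = 568.9 mg/L.

569 mg/L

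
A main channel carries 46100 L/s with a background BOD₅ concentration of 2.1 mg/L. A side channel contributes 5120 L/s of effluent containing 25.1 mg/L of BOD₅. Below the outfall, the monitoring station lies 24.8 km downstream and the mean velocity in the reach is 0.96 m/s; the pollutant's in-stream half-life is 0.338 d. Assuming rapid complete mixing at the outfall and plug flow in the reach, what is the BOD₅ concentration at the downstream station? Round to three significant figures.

2.38 mg/L

Flow-weighted average: C = (46100·2.100 + 5120·25.10) / 51220 = 225300/51220 = 4.399 mg/L.
Travel time t = 24.8·1000 / 0.96 = 25830 s = 7.176 h.
Half-life 0.338 d → k = ln 2 / 0.338 = 2.051 d⁻¹.
First-order decay: C = 4.399·exp(−k·t) = 4.399·0.5416 = 2.383 mg/L.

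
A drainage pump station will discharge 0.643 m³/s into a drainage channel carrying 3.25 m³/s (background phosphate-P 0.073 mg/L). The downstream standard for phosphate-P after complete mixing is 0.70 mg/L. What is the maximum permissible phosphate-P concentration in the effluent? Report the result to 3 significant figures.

3.87 mg/L

At the limit, (Qr·Cr + Qe·Cₑ)/(Qr + Qe) = 0.70:
Cₑ = (3.893·0.70 − 3.250·0.07300) / 0.6430 = 3.869 mg/L.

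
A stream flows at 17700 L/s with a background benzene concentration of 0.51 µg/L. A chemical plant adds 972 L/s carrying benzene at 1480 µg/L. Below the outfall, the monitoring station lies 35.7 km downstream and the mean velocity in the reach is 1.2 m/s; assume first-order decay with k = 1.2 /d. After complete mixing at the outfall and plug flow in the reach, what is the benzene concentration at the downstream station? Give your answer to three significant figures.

51.3 µg/L

Mass balance: C = (17700·0.5100 + 972.0·1480) / 18670 = 1448000/18670 = 77.53 µg/L.
Travel time t = 35.7·1000 / 1.2 = 29750 s = 8.264 h.
Decay over the reach: 77.53·exp(−kt) = 77.53·0.6615 = 51.29 µg/L.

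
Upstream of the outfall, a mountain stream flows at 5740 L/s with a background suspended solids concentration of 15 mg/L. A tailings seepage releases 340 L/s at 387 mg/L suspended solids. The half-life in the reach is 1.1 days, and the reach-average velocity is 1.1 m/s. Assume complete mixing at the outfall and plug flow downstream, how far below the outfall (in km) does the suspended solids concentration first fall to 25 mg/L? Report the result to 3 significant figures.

54.2 km

After mixing, C = (5740·15.00 + 340.0·387.0) / 6080 = 217700/6080 = 35.80 mg/L.
Half-life 1.1 d → k = ln 2 / 1.1 = 0.6301 d⁻¹.
Set 35.80·exp(−k·t) = 25 → t = ln(35.80/25)/k = 49240 s = 13.68 h.
Distance = v·t = 1.1·49240 = 54170 m = 54.17 km.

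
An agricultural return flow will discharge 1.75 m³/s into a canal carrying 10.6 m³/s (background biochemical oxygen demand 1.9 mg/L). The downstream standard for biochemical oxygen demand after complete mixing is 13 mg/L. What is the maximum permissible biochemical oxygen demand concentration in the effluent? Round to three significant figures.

At the limit, (Qr·Cr + Qe·Cₑ)/(Qr + Qe) = 13:
Cₑ = (12.35·13 − 10.60·1.900) / 1.750 = 80.23 mg/L.

80.2 mg/L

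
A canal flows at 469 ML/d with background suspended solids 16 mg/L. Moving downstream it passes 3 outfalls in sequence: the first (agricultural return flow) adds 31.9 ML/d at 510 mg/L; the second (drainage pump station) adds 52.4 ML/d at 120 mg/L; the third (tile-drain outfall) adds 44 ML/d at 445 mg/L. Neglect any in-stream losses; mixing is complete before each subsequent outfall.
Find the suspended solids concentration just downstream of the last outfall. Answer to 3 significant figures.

83.1 mg/L

Below outfall 1: Q → 500.9 ML/d, C = (469.0·16.00 + 31.90·510.0)/500.9 = 47.46 mg/L.
Below outfall 2: Q → 553.3 ML/d, C = (500.9·47.46 + 52.40·120.0)/553.3 = 54.33 mg/L.
Below outfall 3: Q → 597.3 ML/d, C = (553.3·54.33 + 44.00·445.0)/597.3 = 83.11 mg/L.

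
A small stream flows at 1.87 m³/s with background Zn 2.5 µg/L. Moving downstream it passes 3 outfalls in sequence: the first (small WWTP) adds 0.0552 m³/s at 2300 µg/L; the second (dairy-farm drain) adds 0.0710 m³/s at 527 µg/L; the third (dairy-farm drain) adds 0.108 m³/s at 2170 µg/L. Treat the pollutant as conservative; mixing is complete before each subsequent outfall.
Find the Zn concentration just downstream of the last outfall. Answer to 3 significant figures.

Outfall 1: combined Q = 1.925 m³/s; C = (1.870·2.500 + 0.05520·2300)/1.925 = 68.37 µg/L.
Outfall 2: combined Q = 1.996 m³/s; C = (1.925·68.37 + 0.07100·527.0)/1.996 = 84.69 µg/L.
Outfall 3: combined Q = 2.104 m³/s; C = (1.996·84.69 + 0.1080·2170)/2.104 = 191.7 µg/L.

192 µg/L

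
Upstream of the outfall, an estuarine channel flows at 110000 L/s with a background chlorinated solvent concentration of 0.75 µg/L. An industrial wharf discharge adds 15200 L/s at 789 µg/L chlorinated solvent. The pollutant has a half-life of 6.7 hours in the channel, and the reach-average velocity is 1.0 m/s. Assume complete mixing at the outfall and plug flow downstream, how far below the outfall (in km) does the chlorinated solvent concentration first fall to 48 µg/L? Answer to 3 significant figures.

Flow-weighted average: C = (110000·0.7500 + 15200·789.0) / 125200 = 12080000/125200 = 96.45 µg/L.
Half-life 6.7 h → k = ln 2 / 6.7 = 0.1035 h⁻¹ = 2.483 d⁻¹.
Set 96.45·exp(−k·t) = 48 → t = ln(96.45/48)/k = 24280 s = 6.745 h.
Distance = v·t = 1.0·24280 = 24280 m = 24.28 km.

24.3 km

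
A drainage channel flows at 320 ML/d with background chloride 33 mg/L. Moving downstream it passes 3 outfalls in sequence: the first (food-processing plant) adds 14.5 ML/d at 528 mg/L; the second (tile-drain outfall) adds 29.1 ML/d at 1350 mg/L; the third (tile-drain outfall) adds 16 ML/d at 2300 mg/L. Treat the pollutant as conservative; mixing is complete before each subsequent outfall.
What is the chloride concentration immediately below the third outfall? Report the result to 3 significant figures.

Outfall 1: combined Q = 334.5 ML/d; C = (320.0·33.00 + 14.50·528.0)/334.5 = 54.46 mg/L.
Outfall 2: combined Q = 363.6 ML/d; C = (334.5·54.46 + 29.10·1350)/363.6 = 158.1 mg/L.
Outfall 3: combined Q = 379.6 ML/d; C = (363.6·158.1 + 16.00·2300)/379.6 = 248.4 mg/L.

248 mg/L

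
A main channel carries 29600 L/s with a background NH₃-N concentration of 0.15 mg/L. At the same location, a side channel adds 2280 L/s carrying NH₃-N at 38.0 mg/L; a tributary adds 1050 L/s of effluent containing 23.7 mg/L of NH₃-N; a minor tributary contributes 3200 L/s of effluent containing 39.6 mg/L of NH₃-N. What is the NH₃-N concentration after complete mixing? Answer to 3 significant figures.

Flow-weighted average: C = (29600·0.1500 + 2280·38.00 + 1050·23.70 + 3200·39.60) / 36130 = 242700/36130 = 6.717 mg/L.

6.72 mg/L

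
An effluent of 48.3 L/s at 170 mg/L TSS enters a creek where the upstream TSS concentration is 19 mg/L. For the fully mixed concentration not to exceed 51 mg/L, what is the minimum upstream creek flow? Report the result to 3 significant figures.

Set C_mix = 51: (Q·19.00 + 48.30·170.0) / (Q + 48.30) = 51
→ Q = 48.30·(170.0 − 51)/(51 − 19.00) = 179.6 L/s.

180 L/s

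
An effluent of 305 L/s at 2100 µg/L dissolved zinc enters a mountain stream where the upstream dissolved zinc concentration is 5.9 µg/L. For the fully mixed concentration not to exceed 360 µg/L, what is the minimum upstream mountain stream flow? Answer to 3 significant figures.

1500 L/s

Set C_mix = 360: (Q·5.900 + 305.0·2100) / (Q + 305.0) = 360
→ Q = 305.0·(2100 − 360)/(360 − 5.900) = 1499 L/s.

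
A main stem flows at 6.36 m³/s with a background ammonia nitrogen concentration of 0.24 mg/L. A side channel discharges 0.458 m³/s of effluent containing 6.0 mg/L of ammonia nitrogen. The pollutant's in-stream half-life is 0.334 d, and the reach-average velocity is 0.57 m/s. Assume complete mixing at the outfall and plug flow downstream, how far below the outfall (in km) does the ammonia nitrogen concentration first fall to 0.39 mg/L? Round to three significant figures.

Flow-weighted average: C = (6.360·0.2400 + 0.4580·6.000) / 6.818 = 4.274/6.818 = 0.6269 mg/L.
Half-life 0.334 d → k = ln 2 / 0.334 = 2.075 d⁻¹.
Set 0.6269·exp(−k·t) = 0.39 → t = ln(0.6269/0.39)/k = 19760 s = 5.490 h.
Distance = v·t = 0.57·19760 = 11260 m = 11.26 km.

11.3 km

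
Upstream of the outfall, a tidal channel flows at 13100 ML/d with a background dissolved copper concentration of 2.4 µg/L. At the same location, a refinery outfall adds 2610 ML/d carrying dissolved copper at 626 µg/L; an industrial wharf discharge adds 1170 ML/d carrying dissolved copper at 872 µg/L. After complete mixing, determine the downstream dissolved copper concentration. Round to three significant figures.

159 µg/L

Mixed concentration C = ΣQC/ΣQ = (13100·2.400 + 2610·626.0 + 1170·872.0) / 16880 = 2686000/16880 = 159.1 µg/L.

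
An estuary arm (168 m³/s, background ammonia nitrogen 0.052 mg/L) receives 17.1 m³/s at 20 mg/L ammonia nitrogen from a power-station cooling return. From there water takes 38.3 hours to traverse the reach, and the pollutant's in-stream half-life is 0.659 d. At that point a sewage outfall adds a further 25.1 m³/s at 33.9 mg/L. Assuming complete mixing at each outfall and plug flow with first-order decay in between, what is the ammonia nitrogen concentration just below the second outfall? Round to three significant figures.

4.36 mg/L

After mixing, C = (168.0·0.05200 + 17.10·20.00) / 185.1 = 350.7/185.1 = 1.895 mg/L; combined flow 185.1 m³/s.
Half-life 0.659 d → k = ln 2 / 0.659 = 1.052 d⁻¹.
After decay, C = 1.895 × e^(−kt) = 1.895 × 0.1866 = 0.3537 mg/L.
At the second outfall, C = (185.1·0.3537 + 25.10·33.90) / (185.1 + 25.10) = 4.359 mg/L.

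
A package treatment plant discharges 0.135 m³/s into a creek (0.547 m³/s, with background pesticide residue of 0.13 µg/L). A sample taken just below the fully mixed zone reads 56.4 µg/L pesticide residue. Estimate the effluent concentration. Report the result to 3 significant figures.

Mass balance: 0.5470·0.1300 + 0.1350·Cₑ = 0.6820·56.40
→ Cₑ = (0.6820·56.40 − 0.5470·0.1300) / 0.1350 = 284.4 µg/L.

284 µg/L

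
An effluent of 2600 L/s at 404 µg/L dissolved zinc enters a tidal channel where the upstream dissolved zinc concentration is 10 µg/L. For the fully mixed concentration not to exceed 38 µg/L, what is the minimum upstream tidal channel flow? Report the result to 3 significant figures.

Set C_mix = 38: (Q·10.00 + 2600·404.0) / (Q + 2600) = 38
→ Q = 2600·(404.0 − 38)/(38 − 10.00) = 33990 L/s.

34000 L/s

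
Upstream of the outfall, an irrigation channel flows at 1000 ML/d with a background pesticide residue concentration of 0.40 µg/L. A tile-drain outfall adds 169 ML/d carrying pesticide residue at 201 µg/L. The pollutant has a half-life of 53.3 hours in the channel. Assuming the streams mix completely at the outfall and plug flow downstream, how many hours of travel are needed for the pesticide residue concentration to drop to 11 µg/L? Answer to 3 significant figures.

75.6 h

Flow-weighted average: C = (1000·0.4000 + 169.0·201.0) / 1169 = 34370/1169 = 29.40 µg/L.
Half-life 53.3 h → k = ln 2 / 53.3 = 0.01300 h⁻¹ = 0.3121 d⁻¹.
29.40·exp(−k·t) = 11 → t = ln(29.40/11)/k = 272100 s = 75.60 h.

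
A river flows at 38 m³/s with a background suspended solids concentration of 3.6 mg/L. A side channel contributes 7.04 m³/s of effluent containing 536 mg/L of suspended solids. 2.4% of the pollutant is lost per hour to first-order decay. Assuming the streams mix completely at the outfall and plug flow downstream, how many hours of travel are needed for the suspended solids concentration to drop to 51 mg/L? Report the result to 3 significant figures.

21.9 h

Mixed concentration C = ΣQC/ΣQ = (38.00·3.600 + 7.040·536.0) / 45.04 = 3910/45.04 = 86.82 mg/L.
2.4%/h lost → k = −ln(1 − 0.024) = 0.02429 h⁻¹.
86.82·exp(−k·t) = 51 → t = ln(86.82/51)/k = 78840 s = 21.90 h.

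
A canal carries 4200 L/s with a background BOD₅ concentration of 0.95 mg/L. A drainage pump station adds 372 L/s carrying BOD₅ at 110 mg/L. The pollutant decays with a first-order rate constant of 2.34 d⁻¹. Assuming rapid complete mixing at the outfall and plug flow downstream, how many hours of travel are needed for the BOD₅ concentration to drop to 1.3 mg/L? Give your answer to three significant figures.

Flow-weighted average: C = (4200·0.9500 + 372.0·110.0) / 4572 = 44910/4572 = 9.823 mg/L.
9.823·exp(−k·t) = 1.3 → t = ln(9.823/1.3)/k = 74670 s = 20.74 h.

20.7 h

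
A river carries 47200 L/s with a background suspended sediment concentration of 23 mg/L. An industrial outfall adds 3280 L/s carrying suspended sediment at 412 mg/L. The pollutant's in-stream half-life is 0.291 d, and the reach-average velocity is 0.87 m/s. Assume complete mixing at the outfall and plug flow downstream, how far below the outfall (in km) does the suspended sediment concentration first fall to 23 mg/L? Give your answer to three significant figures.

23.4 km

Flow-weighted average: C = (47200·23.00 + 3280·412.0) / 50480 = 2437000/50480 = 48.28 mg/L.
Half-life 0.291 d → k = ln 2 / 0.291 = 2.382 d⁻¹.
Set 48.28·exp(−k·t) = 23 → t = ln(48.28/23)/k = 26890 s = 7.471 h.
Distance = v·t = 0.87·26890 = 23400 m = 23.40 km.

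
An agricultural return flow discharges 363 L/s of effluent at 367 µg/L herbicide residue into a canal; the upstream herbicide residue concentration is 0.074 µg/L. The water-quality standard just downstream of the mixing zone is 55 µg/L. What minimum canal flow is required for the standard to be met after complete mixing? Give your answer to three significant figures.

2060 L/s

Set C_mix = 55: (Q·0.07400 + 363.0·367.0) / (Q + 363.0) = 55
→ Q = 363.0·(367.0 − 55)/(55 − 0.07400) = 2062 L/s.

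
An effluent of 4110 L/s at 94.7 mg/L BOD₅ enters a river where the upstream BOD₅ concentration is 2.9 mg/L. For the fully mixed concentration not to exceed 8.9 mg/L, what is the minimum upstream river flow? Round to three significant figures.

Set C_mix = 8.9: (Q·2.900 + 4110·94.70) / (Q + 4110) = 8.9
→ Q = 4110·(94.70 − 8.9)/(8.9 − 2.900) = 58770 L/s.

58800 L/s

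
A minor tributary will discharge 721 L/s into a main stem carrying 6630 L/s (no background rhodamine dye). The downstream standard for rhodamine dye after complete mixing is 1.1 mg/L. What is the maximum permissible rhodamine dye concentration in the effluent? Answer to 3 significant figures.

11.2 mg/L

At the limit, (Qr·Cr + Qe·Cₑ)/(Qr + Qe) = 1.1:
Cₑ = (7351·1.1 − 6630·0) / 721.0 = 11.22 mg/L.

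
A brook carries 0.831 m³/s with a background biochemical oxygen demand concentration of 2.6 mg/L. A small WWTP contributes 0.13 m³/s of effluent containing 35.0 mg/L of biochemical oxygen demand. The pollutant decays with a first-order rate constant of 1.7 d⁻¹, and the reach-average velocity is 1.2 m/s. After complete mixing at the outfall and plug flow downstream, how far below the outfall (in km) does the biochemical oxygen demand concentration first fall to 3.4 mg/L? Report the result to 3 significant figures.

Mixed concentration C = ΣQC/ΣQ = (0.8310·2.600 + 0.1300·35.00) / 0.9610 = 6.711/0.9610 = 6.983 mg/L.
Set 6.983·exp(−k·t) = 3.4 → t = ln(6.983/3.4)/k = 36580 s = 10.16 h.
Distance = v·t = 1.2·36580 = 43890 m = 43.89 km.

43.9 km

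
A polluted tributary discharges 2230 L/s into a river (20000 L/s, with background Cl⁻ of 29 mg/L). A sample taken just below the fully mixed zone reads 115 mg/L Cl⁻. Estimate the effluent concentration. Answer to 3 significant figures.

Mass balance: 20000·29.00 + 2230·Cₑ = 22230·115.0
→ Cₑ = (22230·115.0 − 20000·29.00) / 2230 = 886.3 mg/L.

886 mg/L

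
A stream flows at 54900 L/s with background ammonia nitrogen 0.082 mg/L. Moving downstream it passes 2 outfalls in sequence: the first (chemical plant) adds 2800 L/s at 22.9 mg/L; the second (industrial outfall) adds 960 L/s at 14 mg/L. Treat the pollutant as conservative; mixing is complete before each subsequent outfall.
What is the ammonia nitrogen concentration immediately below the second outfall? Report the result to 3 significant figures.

Outfall 1: combined Q = 57700 L/s; C = (54900·0.08200 + 2800·22.90)/57700 = 1.189 mg/L.
Outfall 2: combined Q = 58660 L/s; C = (57700·1.189 + 960.0·14.00)/58660 = 1.399 mg/L.

1.40 mg/L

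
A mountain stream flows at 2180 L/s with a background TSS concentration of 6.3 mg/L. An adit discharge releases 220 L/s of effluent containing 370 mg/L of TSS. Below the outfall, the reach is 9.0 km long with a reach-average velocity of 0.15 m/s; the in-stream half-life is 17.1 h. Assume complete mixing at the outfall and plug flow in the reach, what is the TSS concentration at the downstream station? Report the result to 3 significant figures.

Mixed concentration C = ΣQC/ΣQ = (2180·6.300 + 220.0·370.0) / 2400 = 95130/2400 = 39.64 mg/L.
Travel time t = 9.0·1000 / 0.15 = 60000 s = 16.67 h.
Half-life 17.1 h → k = ln 2 / 17.1 = 0.04053 h⁻¹ = 0.9728 d⁻¹.
First-order decay: C = 39.64·exp(−k·t) = 39.64·0.5089 = 20.17 mg/L.

20.2 mg/L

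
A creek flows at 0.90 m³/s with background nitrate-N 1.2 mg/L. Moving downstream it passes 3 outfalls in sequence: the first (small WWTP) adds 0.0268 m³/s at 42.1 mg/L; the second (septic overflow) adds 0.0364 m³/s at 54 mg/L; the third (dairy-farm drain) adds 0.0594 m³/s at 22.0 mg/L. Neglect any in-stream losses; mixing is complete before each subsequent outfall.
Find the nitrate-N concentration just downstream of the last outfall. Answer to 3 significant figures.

5.36 mg/L

After outfall 1: Q = 0.9000 + 0.02680 = 0.9268 m³/s; C = (0.9000·1.200 + 0.02680·42.10)/0.9268 = 2.383 mg/L.
After outfall 2: Q = 0.9268 + 0.03640 = 0.9632 m³/s; C = (0.9268·2.383 + 0.03640·54.00)/0.9632 = 4.333 mg/L.
After outfall 3: Q = 0.9632 + 0.05940 = 1.023 m³/s; C = (0.9632·4.333 + 0.05940·22.00)/1.023 = 5.360 mg/L.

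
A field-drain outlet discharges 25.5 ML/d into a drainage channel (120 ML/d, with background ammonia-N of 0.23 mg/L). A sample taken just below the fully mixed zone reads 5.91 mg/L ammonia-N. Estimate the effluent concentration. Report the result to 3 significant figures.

32.6 mg/L

Mass balance: 120.0·0.2300 + 25.50·Cₑ = 145.5·5.910
→ Cₑ = (145.5·5.910 − 120.0·0.2300) / 25.50 = 32.64 mg/L.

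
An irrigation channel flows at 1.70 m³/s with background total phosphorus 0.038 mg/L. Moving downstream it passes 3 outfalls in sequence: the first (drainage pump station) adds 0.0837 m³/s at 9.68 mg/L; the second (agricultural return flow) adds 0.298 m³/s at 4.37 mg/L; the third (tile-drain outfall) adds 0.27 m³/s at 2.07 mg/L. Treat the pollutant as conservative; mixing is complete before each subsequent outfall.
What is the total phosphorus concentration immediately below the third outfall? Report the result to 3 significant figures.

Below outfall 1: Q → 1.784 m³/s, C = (1.700·0.03800 + 0.08370·9.680)/1.784 = 0.4905 mg/L.
Below outfall 2: Q → 2.082 m³/s, C = (1.784·0.4905 + 0.2980·4.370)/2.082 = 1.046 mg/L.
Below outfall 3: Q → 2.352 m³/s, C = (2.082·1.046 + 0.2700·2.070)/2.352 = 1.163 mg/L.

1.16 mg/L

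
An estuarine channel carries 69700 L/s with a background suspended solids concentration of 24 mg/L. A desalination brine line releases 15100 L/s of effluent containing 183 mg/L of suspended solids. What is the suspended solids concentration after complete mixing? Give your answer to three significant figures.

Conservation of mass: C = (69700·24.00 + 15100·183.0) / 84800 = 4436000/84800 = 52.31 mg/L.

52.3 mg/L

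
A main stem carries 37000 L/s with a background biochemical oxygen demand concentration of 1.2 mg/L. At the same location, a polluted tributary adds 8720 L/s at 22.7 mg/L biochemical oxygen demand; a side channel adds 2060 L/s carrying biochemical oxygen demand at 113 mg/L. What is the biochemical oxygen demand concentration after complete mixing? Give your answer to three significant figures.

Mixed concentration C = ΣQC/ΣQ = (37000·1.200 + 8720·22.70 + 2060·113.0) / 47780 = 475100/47780 = 9.944 mg/L.

9.94 mg/L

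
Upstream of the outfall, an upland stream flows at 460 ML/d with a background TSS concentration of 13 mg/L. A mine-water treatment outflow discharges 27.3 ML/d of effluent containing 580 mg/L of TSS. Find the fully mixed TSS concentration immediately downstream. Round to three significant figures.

Flow-weighted average: C = (460.0·13.00 + 27.30·580.0) / 487.3 = 21810/487.3 = 44.77 mg/L.

44.8 mg/L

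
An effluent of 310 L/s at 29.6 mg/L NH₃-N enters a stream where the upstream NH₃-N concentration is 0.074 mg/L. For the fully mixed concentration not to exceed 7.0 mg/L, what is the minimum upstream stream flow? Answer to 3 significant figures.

1010 L/s

Set C_mix = 7.0: (Q·0.07400 + 310.0·29.60) / (Q + 310.0) = 7.0
→ Q = 310.0·(29.60 − 7.0)/(7.0 − 0.07400) = 1012 L/s.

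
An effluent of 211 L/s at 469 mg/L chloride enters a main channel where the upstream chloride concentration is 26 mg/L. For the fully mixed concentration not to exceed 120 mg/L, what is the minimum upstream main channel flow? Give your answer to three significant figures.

783 L/s

Set C_mix = 120: (Q·26.00 + 211.0·469.0) / (Q + 211.0) = 120
→ Q = 211.0·(469.0 − 120)/(120 − 26.00) = 783.4 L/s.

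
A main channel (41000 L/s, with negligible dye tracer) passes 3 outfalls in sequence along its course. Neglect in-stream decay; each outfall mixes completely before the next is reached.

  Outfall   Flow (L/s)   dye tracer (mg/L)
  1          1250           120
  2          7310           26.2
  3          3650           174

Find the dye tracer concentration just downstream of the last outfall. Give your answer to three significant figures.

Below outfall 1: Q → 42250 L/s, C = (41000·0 + 1250·120.0)/42250 = 3.550 mg/L.
Below outfall 2: Q → 49560 L/s, C = (42250·3.550 + 7310·26.20)/49560 = 6.891 mg/L.
Below outfall 3: Q → 53210 L/s, C = (49560·6.891 + 3650·174.0)/53210 = 18.35 mg/L.

18.4 mg/L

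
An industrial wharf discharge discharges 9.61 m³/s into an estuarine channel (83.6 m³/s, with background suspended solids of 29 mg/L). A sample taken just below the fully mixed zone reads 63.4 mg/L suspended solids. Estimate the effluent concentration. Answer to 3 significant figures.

Mass balance: 83.60·29.00 + 9.610·Cₑ = 93.21·63.40
→ Cₑ = (93.21·63.40 − 83.60·29.00) / 9.610 = 362.7 mg/L.

363 mg/L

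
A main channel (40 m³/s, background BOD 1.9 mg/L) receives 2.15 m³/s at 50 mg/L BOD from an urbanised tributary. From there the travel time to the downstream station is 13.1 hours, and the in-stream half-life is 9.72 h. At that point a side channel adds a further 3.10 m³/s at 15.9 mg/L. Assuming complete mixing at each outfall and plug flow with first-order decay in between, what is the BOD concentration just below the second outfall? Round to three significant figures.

Mixed concentration C = ΣQC/ΣQ = (40.00·1.900 + 2.150·50.00) / 42.15 = 183.5/42.15 = 4.353 mg/L; combined flow 42.15 m³/s.
Half-life 9.72 h → k = ln 2 / 9.72 = 0.07131 h⁻¹ = 1.711 d⁻¹.
After decay, C = 4.353 × e^(−kt) = 4.353 × 0.3929 = 1.711 mg/L.
At the second outfall, C = (42.15·1.711 + 3.100·15.90) / (42.15 + 3.100) = 2.683 mg/L.

2.68 mg/L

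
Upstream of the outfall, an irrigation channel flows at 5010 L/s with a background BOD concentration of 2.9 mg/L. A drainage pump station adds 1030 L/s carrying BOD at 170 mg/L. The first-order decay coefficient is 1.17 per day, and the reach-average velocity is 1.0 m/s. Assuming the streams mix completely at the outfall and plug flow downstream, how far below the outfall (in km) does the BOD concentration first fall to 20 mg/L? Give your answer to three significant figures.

After mixing, C = (5010·2.900 + 1030·170.0) / 6040 = 189600/6040 = 31.40 mg/L.
Set 31.40·exp(−k·t) = 20 → t = ln(31.40/20)/k = 33300 s = 9.250 h.
Distance = v·t = 1.0·33300 = 33300 m = 33.30 km.

33.3 km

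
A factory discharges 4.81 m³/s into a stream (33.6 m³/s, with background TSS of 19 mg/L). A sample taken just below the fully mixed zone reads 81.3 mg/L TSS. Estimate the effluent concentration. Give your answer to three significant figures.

516 mg/L

Mass balance: 33.60·19.00 + 4.810·Cₑ = 38.41·81.30
→ Cₑ = (38.41·81.30 − 33.60·19.00) / 4.810 = 516.5 mg/L.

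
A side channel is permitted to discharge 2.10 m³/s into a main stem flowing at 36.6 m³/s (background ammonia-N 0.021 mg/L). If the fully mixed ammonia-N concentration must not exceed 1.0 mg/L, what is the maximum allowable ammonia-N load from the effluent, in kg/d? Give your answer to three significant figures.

Mass balance at the limit: 36.60·0.02100 + 2.100·Cₑ = 38.70·1.0 → Cₑ = 18.06 mg/L.
Load = 2.100 m³/s × 18.06 g/m³ × 86 400 s/d = 3277 kg/d.

3280 kg/d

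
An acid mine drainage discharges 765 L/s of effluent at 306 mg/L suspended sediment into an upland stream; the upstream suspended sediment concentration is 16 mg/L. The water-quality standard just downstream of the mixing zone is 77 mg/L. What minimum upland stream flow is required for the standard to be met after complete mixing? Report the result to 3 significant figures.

Set C_mix = 77: (Q·16.00 + 765.0·306.0) / (Q + 765.0) = 77
→ Q = 765.0·(306.0 − 77)/(77 − 16.00) = 2872 L/s.

2870 L/s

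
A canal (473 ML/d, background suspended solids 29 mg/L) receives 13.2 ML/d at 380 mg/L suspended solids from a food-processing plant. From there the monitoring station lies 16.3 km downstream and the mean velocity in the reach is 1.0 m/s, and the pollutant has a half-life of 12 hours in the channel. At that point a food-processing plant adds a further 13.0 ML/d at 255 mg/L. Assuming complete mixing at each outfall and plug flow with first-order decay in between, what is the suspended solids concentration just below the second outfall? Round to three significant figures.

35.5 mg/L

After mixing, C = (473.0·29.00 + 13.20·380.0) / 486.2 = 18730/486.2 = 38.53 mg/L; combined flow 486.2 ML/d.
Travel time t = 16.3·1000 / 1.0 = 16300 s = 4.528 h.
Half-life 12 h → k = ln 2 / 12 = 0.05776 h⁻¹ = 1.386 d⁻¹.
Applying C = C₀e^(−kt): 38.53 × 0.7699 = 29.66 mg/L.
Second outfall: C = (486.2·29.66 + 13.00·255.0)/499.2 = 35.53 mg/L.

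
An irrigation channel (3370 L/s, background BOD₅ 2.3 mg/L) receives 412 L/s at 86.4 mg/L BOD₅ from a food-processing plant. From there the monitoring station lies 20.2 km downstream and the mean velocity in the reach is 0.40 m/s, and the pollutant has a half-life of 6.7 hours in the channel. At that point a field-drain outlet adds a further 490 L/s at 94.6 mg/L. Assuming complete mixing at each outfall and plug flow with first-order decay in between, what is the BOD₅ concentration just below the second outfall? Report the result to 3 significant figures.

Conservation of mass: C = (3370·2.300 + 412.0·86.40) / 3782 = 43350/3782 = 11.46 mg/L; combined flow 3782 L/s.
Travel time t = 20.2·1000 / 0.40 = 50500 s = 14.03 h.
Half-life 6.7 h → k = ln 2 / 6.7 = 0.1035 h⁻¹ = 2.483 d⁻¹.
Decay over the reach: 11.46·exp(−kt) = 11.46·0.2343 = 2.685 mg/L.
At the second outfall, C = (3782·2.685 + 490.0·94.60) / (3782 + 490.0) = 13.23 mg/L.

13.2 mg/L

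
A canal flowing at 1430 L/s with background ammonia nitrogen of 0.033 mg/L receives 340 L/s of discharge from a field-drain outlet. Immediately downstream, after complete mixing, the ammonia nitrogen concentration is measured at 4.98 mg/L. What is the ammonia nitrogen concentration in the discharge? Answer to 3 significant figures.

Mass balance: 1430·0.03300 + 340.0·Cₑ = 1770·4.980
→ Cₑ = (1770·4.980 − 1430·0.03300) / 340.0 = 25.79 mg/L.

25.8 mg/L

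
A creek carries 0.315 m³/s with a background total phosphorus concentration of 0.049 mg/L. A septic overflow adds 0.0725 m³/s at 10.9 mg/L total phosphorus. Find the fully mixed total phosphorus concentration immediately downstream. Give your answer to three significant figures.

2.08 mg/L

Mixed concentration C = ΣQC/ΣQ = (0.3150·0.04900 + 0.07250·10.90) / 0.3875 = 0.8057/0.3875 = 2.079 mg/L.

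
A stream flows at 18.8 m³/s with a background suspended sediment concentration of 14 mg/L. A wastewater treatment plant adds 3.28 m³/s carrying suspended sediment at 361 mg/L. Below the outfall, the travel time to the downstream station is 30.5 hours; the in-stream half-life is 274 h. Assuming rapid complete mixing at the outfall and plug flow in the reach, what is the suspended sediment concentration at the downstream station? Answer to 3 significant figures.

60.7 mg/L

Mass balance: C = (18.80·14.00 + 3.280·361.0) / 22.08 = 1447/22.08 = 65.55 mg/L.
Half-life 274 h → k = ln 2 / 274 = 0.002530 h⁻¹ = 0.06071 d⁻¹.
First-order decay: C = 65.55·exp(−k·t) = 65.55·0.9257 = 60.68 mg/L.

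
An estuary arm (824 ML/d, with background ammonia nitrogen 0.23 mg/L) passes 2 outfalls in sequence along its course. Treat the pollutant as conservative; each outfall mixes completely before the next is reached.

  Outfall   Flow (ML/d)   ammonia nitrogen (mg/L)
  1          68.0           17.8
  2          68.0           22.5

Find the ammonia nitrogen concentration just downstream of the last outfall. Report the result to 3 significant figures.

3.05 mg/L

After outfall 1: Q = 824.0 + 68.00 = 892.0 ML/d; C = (824.0·0.2300 + 68.00·17.80)/892.0 = 1.569 mg/L.
After outfall 2: Q = 892.0 + 68.00 = 960.0 ML/d; C = (892.0·1.569 + 68.00·22.50)/960.0 = 3.052 mg/L.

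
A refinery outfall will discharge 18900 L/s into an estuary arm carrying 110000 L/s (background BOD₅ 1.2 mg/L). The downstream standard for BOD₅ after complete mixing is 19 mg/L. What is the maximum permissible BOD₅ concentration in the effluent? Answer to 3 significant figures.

123 mg/L

At the limit, (Qr·Cr + Qe·Cₑ)/(Qr + Qe) = 19:
Cₑ = (128900·19 − 110000·1.200) / 18900 = 122.6 mg/L.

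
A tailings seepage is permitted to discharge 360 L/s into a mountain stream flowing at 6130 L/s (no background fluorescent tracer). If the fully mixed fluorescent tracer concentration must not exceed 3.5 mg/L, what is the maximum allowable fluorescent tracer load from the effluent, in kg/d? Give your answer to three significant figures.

Mass balance at the limit: 6130·0 + 360.0·Cₑ = 6490·3.5 → Cₑ = 63.10 mg/L.
360.0 L/s = 0.3600 m³/s. Load = 0.3600 m³/s × 63.10 g/m³ × 86 400 s/d = 1963 kg/d.

1960 kg/d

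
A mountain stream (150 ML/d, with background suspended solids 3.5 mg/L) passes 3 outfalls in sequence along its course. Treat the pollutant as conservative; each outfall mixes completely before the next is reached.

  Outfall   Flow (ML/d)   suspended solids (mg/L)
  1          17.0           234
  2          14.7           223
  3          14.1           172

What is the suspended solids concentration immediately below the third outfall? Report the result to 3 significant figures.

52.1 mg/L

Outfall 1: combined Q = 167.0 ML/d; C = (150.0·3.500 + 17.00·234.0)/167.0 = 26.96 mg/L.
Outfall 2: combined Q = 181.7 ML/d; C = (167.0·26.96 + 14.70·223.0)/181.7 = 42.82 mg/L.
Outfall 3: combined Q = 195.8 ML/d; C = (181.7·42.82 + 14.10·172.0)/195.8 = 52.13 mg/L.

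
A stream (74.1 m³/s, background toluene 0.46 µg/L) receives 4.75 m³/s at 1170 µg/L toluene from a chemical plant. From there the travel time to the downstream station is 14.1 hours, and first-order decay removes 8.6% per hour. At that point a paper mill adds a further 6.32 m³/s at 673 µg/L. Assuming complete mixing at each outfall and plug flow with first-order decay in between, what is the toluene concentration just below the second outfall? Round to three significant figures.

Conservation of mass: C = (74.10·0.4600 + 4.750·1170) / 78.85 = 5592/78.85 = 70.91 µg/L; combined flow 78.85 m³/s.
8.6%/h lost → k = −ln(1 − 0.086) = 0.08992 h⁻¹.
After decay, C = 70.91 × e^(−kt) = 70.91 × 0.2814 = 19.96 µg/L.
At the second outfall, C = (78.85·19.96 + 6.320·673.0) / (78.85 + 6.320) = 68.41 µg/L.

68.4 µg/L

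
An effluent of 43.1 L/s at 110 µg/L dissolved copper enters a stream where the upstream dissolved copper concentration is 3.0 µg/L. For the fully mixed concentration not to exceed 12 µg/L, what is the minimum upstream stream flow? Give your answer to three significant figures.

Set C_mix = 12: (Q·3.000 + 43.10·110.0) / (Q + 43.10) = 12
→ Q = 43.10·(110.0 − 12)/(12 − 3.000) = 469.3 L/s.

469 L/s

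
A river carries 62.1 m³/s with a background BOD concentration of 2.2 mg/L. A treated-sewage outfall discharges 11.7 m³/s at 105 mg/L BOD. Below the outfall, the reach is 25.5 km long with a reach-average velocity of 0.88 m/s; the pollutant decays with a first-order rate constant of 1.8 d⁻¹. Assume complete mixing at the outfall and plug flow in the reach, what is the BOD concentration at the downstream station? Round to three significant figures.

Mixed concentration C = ΣQC/ΣQ = (62.10·2.200 + 11.70·105.0) / 73.80 = 1365/73.80 = 18.50 mg/L.
Travel time t = 25.5·1000 / 0.88 = 28980 s = 8.049 h.
Applying C = C₀e^(−kt): 18.50 × 0.5468 = 10.11 mg/L.

10.1 mg/L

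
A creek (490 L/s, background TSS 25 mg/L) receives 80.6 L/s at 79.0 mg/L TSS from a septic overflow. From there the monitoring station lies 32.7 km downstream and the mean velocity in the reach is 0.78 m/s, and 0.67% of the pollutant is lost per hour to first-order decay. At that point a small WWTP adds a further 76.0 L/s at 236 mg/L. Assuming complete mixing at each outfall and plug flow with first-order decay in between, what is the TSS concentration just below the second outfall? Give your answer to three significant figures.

54.4 mg/L

Flow-weighted average: C = (490.0·25.00 + 80.60·79.00) / 570.6 = 18620/570.6 = 32.63 mg/L; combined flow 570.6 L/s.
Travel time t = 32.7·1000 / 0.78 = 41920 s = 11.65 h.
0.67%/h lost → k = −ln(1 − 0.0067) = 0.006723 h⁻¹.
After decay, C = 32.63 × e^(−kt) = 32.63 × 0.9247 = 30.17 mg/L.
At the second outfall, C = (570.6·30.17 + 76.00·236.0) / (570.6 + 76.00) = 54.36 mg/L.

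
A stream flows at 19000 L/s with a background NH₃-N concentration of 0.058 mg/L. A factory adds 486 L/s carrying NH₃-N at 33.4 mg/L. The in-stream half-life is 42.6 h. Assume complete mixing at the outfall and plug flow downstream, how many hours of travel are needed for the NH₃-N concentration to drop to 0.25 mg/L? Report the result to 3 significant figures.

78.0 h

Flow-weighted average: C = (19000·0.05800 + 486.0·33.40) / 19490 = 17330/19490 = 0.8896 mg/L.
Half-life 42.6 h → k = ln 2 / 42.6 = 0.01627 h⁻¹ = 0.3905 d⁻¹.
0.8896·exp(−k·t) = 0.25 → t = ln(0.8896/0.25)/k = 280800 s = 78.01 h.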